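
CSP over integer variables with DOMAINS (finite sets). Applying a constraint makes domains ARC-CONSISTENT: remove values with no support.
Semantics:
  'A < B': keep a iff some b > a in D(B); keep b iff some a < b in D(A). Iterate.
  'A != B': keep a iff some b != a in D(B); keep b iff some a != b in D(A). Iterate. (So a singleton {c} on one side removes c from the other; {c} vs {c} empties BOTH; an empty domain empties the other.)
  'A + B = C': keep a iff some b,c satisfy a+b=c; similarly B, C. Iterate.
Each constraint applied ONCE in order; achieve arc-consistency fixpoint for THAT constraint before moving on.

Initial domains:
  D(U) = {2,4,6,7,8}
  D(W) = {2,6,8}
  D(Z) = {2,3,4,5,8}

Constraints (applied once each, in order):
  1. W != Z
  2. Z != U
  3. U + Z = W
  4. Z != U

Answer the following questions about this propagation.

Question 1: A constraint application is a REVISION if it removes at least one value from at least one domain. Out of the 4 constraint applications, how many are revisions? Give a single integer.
Constraint 1 (W != Z) on D(W)={2,6,8} D(Z)={2,3,4,5,8}: no change => not a revision
Constraint 2 (Z != U) on D(Z)={2,3,4,5,8} D(U)={2,4,6,7,8}: no change => not a revision
Constraint 3 (U + Z = W) on D(U)={2,4,6,7,8} D(Z)={2,3,4,5,8} D(W)={2,6,8}: U {2,4,6,7,8}->{2,4,6}; Z {2,3,4,5,8}->{2,4}; W {2,6,8}->{6,8} => REVISION
Constraint 4 (Z != U) on D(Z)={2,4} D(U)={2,4,6}: no change => not a revision
Total revisions = 1

Answer: 1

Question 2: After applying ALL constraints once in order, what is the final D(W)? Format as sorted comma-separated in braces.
Answer: {6,8}

Derivation:
Constraint 1 (W != Z) on D(W)={2,6,8} D(Z)={2,3,4,5,8}: no change
Constraint 2 (Z != U) on D(Z)={2,3,4,5,8} D(U)={2,4,6,7,8}: no change
Constraint 3 (U + Z = W) on D(U)={2,4,6,7,8} D(Z)={2,3,4,5,8} D(W)={2,6,8}: U {2,4,6,7,8}->{2,4,6}; Z {2,3,4,5,8}->{2,4}; W {2,6,8}->{6,8}
Constraint 4 (Z != U) on D(Z)={2,4} D(U)={2,4,6}: no change
So after all 4 constraints: D(W) = {6,8}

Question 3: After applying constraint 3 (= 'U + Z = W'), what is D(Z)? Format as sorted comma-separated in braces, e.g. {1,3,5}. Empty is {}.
Constraint 1 (W != Z) on D(W)={2,6,8} D(Z)={2,3,4,5,8}: no change
Constraint 2 (Z != U) on D(Z)={2,3,4,5,8} D(U)={2,4,6,7,8}: no change
Constraint 3 (U + Z = W) on D(U)={2,4,6,7,8} D(Z)={2,3,4,5,8} D(W)={2,6,8}: U {2,4,6,7,8}->{2,4,6}; Z {2,3,4,5,8}->{2,4}; W {2,6,8}->{6,8}
So after constraint 3: D(Z) = {2,4}

Answer: {2,4}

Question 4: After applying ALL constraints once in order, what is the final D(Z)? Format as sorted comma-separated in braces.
Constraint 1 (W != Z) on D(W)={2,6,8} D(Z)={2,3,4,5,8}: no change
Constraint 2 (Z != U) on D(Z)={2,3,4,5,8} D(U)={2,4,6,7,8}: no change
Constraint 3 (U + Z = W) on D(U)={2,4,6,7,8} D(Z)={2,3,4,5,8} D(W)={2,6,8}: U {2,4,6,7,8}->{2,4,6}; Z {2,3,4,5,8}->{2,4}; W {2,6,8}->{6,8}
Constraint 4 (Z != U) on D(Z)={2,4} D(U)={2,4,6}: no change
So after all 4 constraints: D(Z) = {2,4}

Answer: {2,4}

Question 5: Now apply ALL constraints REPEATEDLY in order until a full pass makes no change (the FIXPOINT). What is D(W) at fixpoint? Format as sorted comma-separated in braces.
pass 0 (initial): D(W)={2,6,8}
pass 1: U {2,4,6,7,8}->{2,4,6}; W {2,6,8}->{6,8}; Z {2,3,4,5,8}->{2,4}
pass 2: no change
Fixpoint after 2 passes: D(W) = {6,8}

Answer: {6,8}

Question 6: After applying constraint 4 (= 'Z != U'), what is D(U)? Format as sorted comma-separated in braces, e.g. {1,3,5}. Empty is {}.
Answer: {2,4,6}

Derivation:
Constraint 1 (W != Z) on D(W)={2,6,8} D(Z)={2,3,4,5,8}: no change
Constraint 2 (Z != U) on D(Z)={2,3,4,5,8} D(U)={2,4,6,7,8}: no change
Constraint 3 (U + Z = W) on D(U)={2,4,6,7,8} D(Z)={2,3,4,5,8} D(W)={2,6,8}: U {2,4,6,7,8}->{2,4,6}; Z {2,3,4,5,8}->{2,4}; W {2,6,8}->{6,8}
Constraint 4 (Z != U) on D(Z)={2,4} D(U)={2,4,6}: no change
So after constraint 4: D(U) = {2,4,6}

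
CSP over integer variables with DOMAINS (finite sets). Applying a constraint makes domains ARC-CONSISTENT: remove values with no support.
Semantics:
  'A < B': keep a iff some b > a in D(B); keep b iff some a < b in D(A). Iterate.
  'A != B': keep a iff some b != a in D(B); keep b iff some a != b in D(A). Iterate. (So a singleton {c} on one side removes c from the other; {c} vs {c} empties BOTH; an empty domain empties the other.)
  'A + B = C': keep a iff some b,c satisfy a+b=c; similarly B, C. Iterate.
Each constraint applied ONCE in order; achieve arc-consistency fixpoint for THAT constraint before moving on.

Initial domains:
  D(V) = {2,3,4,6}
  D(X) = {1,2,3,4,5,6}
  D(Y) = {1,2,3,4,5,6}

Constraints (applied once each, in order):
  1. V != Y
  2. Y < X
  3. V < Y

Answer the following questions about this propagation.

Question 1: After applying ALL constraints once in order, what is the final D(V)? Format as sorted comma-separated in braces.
Answer: {2,3,4}

Derivation:
Constraint 1 (V != Y) on D(V)={2,3,4,6} D(Y)={1,2,3,4,5,6}: no change
Constraint 2 (Y < X) on D(Y)={1,2,3,4,5,6} D(X)={1,2,3,4,5,6}: Y {1,2,3,4,5,6}->{1,2,3,4,5}; X {1,2,3,4,5,6}->{2,3,4,5,6}
Constraint 3 (V < Y) on D(V)={2,3,4,6} D(Y)={1,2,3,4,5}: V {2,3,4,6}->{2,3,4}; Y {1,2,3,4,5}->{3,4,5}
So after all 3 constraints: D(V) = {2,3,4}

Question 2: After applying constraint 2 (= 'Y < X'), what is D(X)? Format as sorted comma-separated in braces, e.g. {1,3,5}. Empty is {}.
Constraint 1 (V != Y) on D(V)={2,3,4,6} D(Y)={1,2,3,4,5,6}: no change
Constraint 2 (Y < X) on D(Y)={1,2,3,4,5,6} D(X)={1,2,3,4,5,6}: Y {1,2,3,4,5,6}->{1,2,3,4,5}; X {1,2,3,4,5,6}->{2,3,4,5,6}
So after constraint 2: D(X) = {2,3,4,5,6}

Answer: {2,3,4,5,6}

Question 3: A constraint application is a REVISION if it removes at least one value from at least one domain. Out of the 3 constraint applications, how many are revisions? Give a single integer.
Answer: 2

Derivation:
Constraint 1 (V != Y) on D(V)={2,3,4,6} D(Y)={1,2,3,4,5,6}: no change => not a revision
Constraint 2 (Y < X) on D(Y)={1,2,3,4,5,6} D(X)={1,2,3,4,5,6}: Y {1,2,3,4,5,6}->{1,2,3,4,5}; X {1,2,3,4,5,6}->{2,3,4,5,6} => REVISION
Constraint 3 (V < Y) on D(V)={2,3,4,6} D(Y)={1,2,3,4,5}: V {2,3,4,6}->{2,3,4}; Y {1,2,3,4,5}->{3,4,5} => REVISION
Total revisions = 2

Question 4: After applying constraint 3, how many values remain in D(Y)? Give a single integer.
Answer: 3

Derivation:
Constraint 1 (V != Y) on D(V)={2,3,4,6} D(Y)={1,2,3,4,5,6}: no change
Constraint 2 (Y < X) on D(Y)={1,2,3,4,5,6} D(X)={1,2,3,4,5,6}: Y {1,2,3,4,5,6}->{1,2,3,4,5}; X {1,2,3,4,5,6}->{2,3,4,5,6}
Constraint 3 (V < Y) on D(V)={2,3,4,6} D(Y)={1,2,3,4,5}: V {2,3,4,6}->{2,3,4}; Y {1,2,3,4,5}->{3,4,5}
So after constraint 3: D(Y)={3,4,5}, size = 3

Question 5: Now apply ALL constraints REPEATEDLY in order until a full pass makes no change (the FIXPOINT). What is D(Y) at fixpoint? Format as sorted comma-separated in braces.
Answer: {3,4,5}

Derivation:
pass 0 (initial): D(Y)={1,2,3,4,5,6}
pass 1: V {2,3,4,6}->{2,3,4}; X {1,2,3,4,5,6}->{2,3,4,5,6}; Y {1,2,3,4,5,6}->{3,4,5}
pass 2: X {2,3,4,5,6}->{4,5,6}
pass 3: no change
Fixpoint after 3 passes: D(Y) = {3,4,5}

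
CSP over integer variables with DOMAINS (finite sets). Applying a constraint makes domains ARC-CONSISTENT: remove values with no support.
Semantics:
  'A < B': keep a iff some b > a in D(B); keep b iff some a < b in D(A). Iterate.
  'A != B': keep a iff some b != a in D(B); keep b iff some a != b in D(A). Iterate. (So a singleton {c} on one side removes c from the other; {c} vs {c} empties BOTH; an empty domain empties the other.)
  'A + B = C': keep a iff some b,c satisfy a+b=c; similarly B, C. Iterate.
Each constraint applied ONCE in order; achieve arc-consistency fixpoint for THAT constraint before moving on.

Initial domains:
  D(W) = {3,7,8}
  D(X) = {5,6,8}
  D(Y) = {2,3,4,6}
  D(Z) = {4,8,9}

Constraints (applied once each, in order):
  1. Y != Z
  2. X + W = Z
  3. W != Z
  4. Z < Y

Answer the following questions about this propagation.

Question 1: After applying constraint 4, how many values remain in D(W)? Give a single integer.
Answer: 1

Derivation:
Constraint 1 (Y != Z) on D(Y)={2,3,4,6} D(Z)={4,8,9}: no change
Constraint 2 (X + W = Z) on D(X)={5,6,8} D(W)={3,7,8} D(Z)={4,8,9}: X {5,6,8}->{5,6}; W {3,7,8}->{3}; Z {4,8,9}->{8,9}
Constraint 3 (W != Z) on D(W)={3} D(Z)={8,9}: no change
Constraint 4 (Z < Y) on D(Z)={8,9} D(Y)={2,3,4,6}: Z {8,9}->{}; Y {2,3,4,6}->{}
So after constraint 4: D(W)={3}, size = 1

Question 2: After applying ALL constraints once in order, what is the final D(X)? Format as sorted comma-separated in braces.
Answer: {5,6}

Derivation:
Constraint 1 (Y != Z) on D(Y)={2,3,4,6} D(Z)={4,8,9}: no change
Constraint 2 (X + W = Z) on D(X)={5,6,8} D(W)={3,7,8} D(Z)={4,8,9}: X {5,6,8}->{5,6}; W {3,7,8}->{3}; Z {4,8,9}->{8,9}
Constraint 3 (W != Z) on D(W)={3} D(Z)={8,9}: no change
Constraint 4 (Z < Y) on D(Z)={8,9} D(Y)={2,3,4,6}: Z {8,9}->{}; Y {2,3,4,6}->{}
So after all 4 constraints: D(X) = {5,6}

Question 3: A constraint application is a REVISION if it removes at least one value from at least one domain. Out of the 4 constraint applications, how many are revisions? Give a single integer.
Answer: 2

Derivation:
Constraint 1 (Y != Z) on D(Y)={2,3,4,6} D(Z)={4,8,9}: no change => not a revision
Constraint 2 (X + W = Z) on D(X)={5,6,8} D(W)={3,7,8} D(Z)={4,8,9}: X {5,6,8}->{5,6}; W {3,7,8}->{3}; Z {4,8,9}->{8,9} => REVISION
Constraint 3 (W != Z) on D(W)={3} D(Z)={8,9}: no change => not a revision
Constraint 4 (Z < Y) on D(Z)={8,9} D(Y)={2,3,4,6}: Z {8,9}->{}; Y {2,3,4,6}->{} => REVISION
Total revisions = 2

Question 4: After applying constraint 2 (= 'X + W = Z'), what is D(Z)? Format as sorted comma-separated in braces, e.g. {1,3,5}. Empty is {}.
Constraint 1 (Y != Z) on D(Y)={2,3,4,6} D(Z)={4,8,9}: no change
Constraint 2 (X + W = Z) on D(X)={5,6,8} D(W)={3,7,8} D(Z)={4,8,9}: X {5,6,8}->{5,6}; W {3,7,8}->{3}; Z {4,8,9}->{8,9}
So after constraint 2: D(Z) = {8,9}

Answer: {8,9}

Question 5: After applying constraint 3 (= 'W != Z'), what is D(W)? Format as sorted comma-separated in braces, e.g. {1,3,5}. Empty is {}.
Answer: {3}

Derivation:
Constraint 1 (Y != Z) on D(Y)={2,3,4,6} D(Z)={4,8,9}: no change
Constraint 2 (X + W = Z) on D(X)={5,6,8} D(W)={3,7,8} D(Z)={4,8,9}: X {5,6,8}->{5,6}; W {3,7,8}->{3}; Z {4,8,9}->{8,9}
Constraint 3 (W != Z) on D(W)={3} D(Z)={8,9}: no change
So after constraint 3: D(W) = {3}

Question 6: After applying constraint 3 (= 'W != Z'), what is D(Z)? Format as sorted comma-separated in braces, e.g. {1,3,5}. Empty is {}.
Constraint 1 (Y != Z) on D(Y)={2,3,4,6} D(Z)={4,8,9}: no change
Constraint 2 (X + W = Z) on D(X)={5,6,8} D(W)={3,7,8} D(Z)={4,8,9}: X {5,6,8}->{5,6}; W {3,7,8}->{3}; Z {4,8,9}->{8,9}
Constraint 3 (W != Z) on D(W)={3} D(Z)={8,9}: no change
So after constraint 3: D(Z) = {8,9}

Answer: {8,9}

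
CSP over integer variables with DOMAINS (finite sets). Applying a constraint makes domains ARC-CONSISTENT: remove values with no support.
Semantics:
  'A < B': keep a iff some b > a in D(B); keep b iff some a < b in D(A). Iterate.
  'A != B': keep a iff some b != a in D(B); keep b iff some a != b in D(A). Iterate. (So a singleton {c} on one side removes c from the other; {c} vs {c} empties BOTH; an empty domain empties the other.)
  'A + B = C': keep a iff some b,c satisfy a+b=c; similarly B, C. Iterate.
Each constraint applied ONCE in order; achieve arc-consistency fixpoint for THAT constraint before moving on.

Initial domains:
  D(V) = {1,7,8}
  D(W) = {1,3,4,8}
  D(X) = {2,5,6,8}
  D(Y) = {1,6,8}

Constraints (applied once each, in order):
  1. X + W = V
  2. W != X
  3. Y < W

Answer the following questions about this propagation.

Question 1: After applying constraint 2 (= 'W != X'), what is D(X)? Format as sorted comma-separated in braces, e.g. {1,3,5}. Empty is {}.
Answer: {5,6}

Derivation:
Constraint 1 (X + W = V) on D(X)={2,5,6,8} D(W)={1,3,4,8} D(V)={1,7,8}: X {2,5,6,8}->{5,6}; W {1,3,4,8}->{1,3}; V {1,7,8}->{7,8}
Constraint 2 (W != X) on D(W)={1,3} D(X)={5,6}: no change
So after constraint 2: D(X) = {5,6}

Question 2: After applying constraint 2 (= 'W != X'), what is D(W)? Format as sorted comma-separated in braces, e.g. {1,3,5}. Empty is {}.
Constraint 1 (X + W = V) on D(X)={2,5,6,8} D(W)={1,3,4,8} D(V)={1,7,8}: X {2,5,6,8}->{5,6}; W {1,3,4,8}->{1,3}; V {1,7,8}->{7,8}
Constraint 2 (W != X) on D(W)={1,3} D(X)={5,6}: no change
So after constraint 2: D(W) = {1,3}

Answer: {1,3}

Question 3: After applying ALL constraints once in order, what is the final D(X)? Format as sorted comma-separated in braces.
Constraint 1 (X + W = V) on D(X)={2,5,6,8} D(W)={1,3,4,8} D(V)={1,7,8}: X {2,5,6,8}->{5,6}; W {1,3,4,8}->{1,3}; V {1,7,8}->{7,8}
Constraint 2 (W != X) on D(W)={1,3} D(X)={5,6}: no change
Constraint 3 (Y < W) on D(Y)={1,6,8} D(W)={1,3}: Y {1,6,8}->{1}; W {1,3}->{3}
So after all 3 constraints: D(X) = {5,6}

Answer: {5,6}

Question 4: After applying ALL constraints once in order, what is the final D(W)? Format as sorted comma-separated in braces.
Answer: {3}

Derivation:
Constraint 1 (X + W = V) on D(X)={2,5,6,8} D(W)={1,3,4,8} D(V)={1,7,8}: X {2,5,6,8}->{5,6}; W {1,3,4,8}->{1,3}; V {1,7,8}->{7,8}
Constraint 2 (W != X) on D(W)={1,3} D(X)={5,6}: no change
Constraint 3 (Y < W) on D(Y)={1,6,8} D(W)={1,3}: Y {1,6,8}->{1}; W {1,3}->{3}
So after all 3 constraints: D(W) = {3}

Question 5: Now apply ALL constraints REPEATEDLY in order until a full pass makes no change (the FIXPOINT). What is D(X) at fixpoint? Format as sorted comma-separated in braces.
pass 0 (initial): D(X)={2,5,6,8}
pass 1: V {1,7,8}->{7,8}; W {1,3,4,8}->{3}; X {2,5,6,8}->{5,6}; Y {1,6,8}->{1}
pass 2: V {7,8}->{8}; X {5,6}->{5}
pass 3: no change
Fixpoint after 3 passes: D(X) = {5}

Answer: {5}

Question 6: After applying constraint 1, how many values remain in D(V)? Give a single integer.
Answer: 2

Derivation:
Constraint 1 (X + W = V) on D(X)={2,5,6,8} D(W)={1,3,4,8} D(V)={1,7,8}: X {2,5,6,8}->{5,6}; W {1,3,4,8}->{1,3}; V {1,7,8}->{7,8}
So after constraint 1: D(V)={7,8}, size = 2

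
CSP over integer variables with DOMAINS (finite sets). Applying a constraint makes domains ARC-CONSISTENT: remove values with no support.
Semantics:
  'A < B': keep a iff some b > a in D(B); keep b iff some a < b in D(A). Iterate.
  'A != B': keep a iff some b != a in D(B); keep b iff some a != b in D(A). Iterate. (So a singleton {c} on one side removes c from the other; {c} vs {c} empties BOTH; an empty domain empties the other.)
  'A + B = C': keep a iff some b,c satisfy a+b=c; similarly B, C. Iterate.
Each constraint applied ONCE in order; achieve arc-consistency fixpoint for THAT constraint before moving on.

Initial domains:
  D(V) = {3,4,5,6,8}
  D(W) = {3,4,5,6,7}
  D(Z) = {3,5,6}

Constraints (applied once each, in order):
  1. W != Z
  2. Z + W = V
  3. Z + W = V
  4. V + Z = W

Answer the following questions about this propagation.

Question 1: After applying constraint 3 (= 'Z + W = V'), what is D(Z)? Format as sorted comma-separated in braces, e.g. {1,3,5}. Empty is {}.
Answer: {3,5}

Derivation:
Constraint 1 (W != Z) on D(W)={3,4,5,6,7} D(Z)={3,5,6}: no change
Constraint 2 (Z + W = V) on D(Z)={3,5,6} D(W)={3,4,5,6,7} D(V)={3,4,5,6,8}: Z {3,5,6}->{3,5}; W {3,4,5,6,7}->{3,5}; V {3,4,5,6,8}->{6,8}
Constraint 3 (Z + W = V) on D(Z)={3,5} D(W)={3,5} D(V)={6,8}: no change
So after constraint 3: D(Z) = {3,5}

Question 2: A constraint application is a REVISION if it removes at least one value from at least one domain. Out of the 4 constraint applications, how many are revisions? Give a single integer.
Answer: 2

Derivation:
Constraint 1 (W != Z) on D(W)={3,4,5,6,7} D(Z)={3,5,6}: no change => not a revision
Constraint 2 (Z + W = V) on D(Z)={3,5,6} D(W)={3,4,5,6,7} D(V)={3,4,5,6,8}: Z {3,5,6}->{3,5}; W {3,4,5,6,7}->{3,5}; V {3,4,5,6,8}->{6,8} => REVISION
Constraint 3 (Z + W = V) on D(Z)={3,5} D(W)={3,5} D(V)={6,8}: no change => not a revision
Constraint 4 (V + Z = W) on D(V)={6,8} D(Z)={3,5} D(W)={3,5}: V {6,8}->{}; Z {3,5}->{}; W {3,5}->{} => REVISION
Total revisions = 2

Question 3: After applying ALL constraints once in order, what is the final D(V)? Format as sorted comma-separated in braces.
Answer: {}

Derivation:
Constraint 1 (W != Z) on D(W)={3,4,5,6,7} D(Z)={3,5,6}: no change
Constraint 2 (Z + W = V) on D(Z)={3,5,6} D(W)={3,4,5,6,7} D(V)={3,4,5,6,8}: Z {3,5,6}->{3,5}; W {3,4,5,6,7}->{3,5}; V {3,4,5,6,8}->{6,8}
Constraint 3 (Z + W = V) on D(Z)={3,5} D(W)={3,5} D(V)={6,8}: no change
Constraint 4 (V + Z = W) on D(V)={6,8} D(Z)={3,5} D(W)={3,5}: V {6,8}->{}; Z {3,5}->{}; W {3,5}->{}
So after all 4 constraints: D(V) = {}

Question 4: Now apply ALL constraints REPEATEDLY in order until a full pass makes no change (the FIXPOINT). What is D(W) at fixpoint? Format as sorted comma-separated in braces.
Answer: {}

Derivation:
pass 0 (initial): D(W)={3,4,5,6,7}
pass 1: V {3,4,5,6,8}->{}; W {3,4,5,6,7}->{}; Z {3,5,6}->{}
pass 2: no change
Fixpoint after 2 passes: D(W) = {}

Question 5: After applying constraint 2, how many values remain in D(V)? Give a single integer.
Answer: 2

Derivation:
Constraint 1 (W != Z) on D(W)={3,4,5,6,7} D(Z)={3,5,6}: no change
Constraint 2 (Z + W = V) on D(Z)={3,5,6} D(W)={3,4,5,6,7} D(V)={3,4,5,6,8}: Z {3,5,6}->{3,5}; W {3,4,5,6,7}->{3,5}; V {3,4,5,6,8}->{6,8}
So after constraint 2: D(V)={6,8}, size = 2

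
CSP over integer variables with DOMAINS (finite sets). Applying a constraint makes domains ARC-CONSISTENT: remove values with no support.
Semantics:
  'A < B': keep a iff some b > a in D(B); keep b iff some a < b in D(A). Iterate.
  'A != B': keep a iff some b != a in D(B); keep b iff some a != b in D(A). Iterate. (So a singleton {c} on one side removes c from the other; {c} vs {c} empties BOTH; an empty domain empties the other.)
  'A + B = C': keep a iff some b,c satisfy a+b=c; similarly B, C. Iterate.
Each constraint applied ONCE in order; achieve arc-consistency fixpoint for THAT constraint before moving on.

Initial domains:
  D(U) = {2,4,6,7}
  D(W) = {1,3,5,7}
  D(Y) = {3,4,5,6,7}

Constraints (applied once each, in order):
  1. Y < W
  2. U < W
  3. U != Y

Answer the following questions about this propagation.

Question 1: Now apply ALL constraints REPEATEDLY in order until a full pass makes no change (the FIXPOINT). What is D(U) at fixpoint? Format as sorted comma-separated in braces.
pass 0 (initial): D(U)={2,4,6,7}
pass 1: U {2,4,6,7}->{2,4,6}; W {1,3,5,7}->{5,7}; Y {3,4,5,6,7}->{3,4,5,6}
pass 2: no change
Fixpoint after 2 passes: D(U) = {2,4,6}

Answer: {2,4,6}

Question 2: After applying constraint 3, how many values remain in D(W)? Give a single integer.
Answer: 2

Derivation:
Constraint 1 (Y < W) on D(Y)={3,4,5,6,7} D(W)={1,3,5,7}: Y {3,4,5,6,7}->{3,4,5,6}; W {1,3,5,7}->{5,7}
Constraint 2 (U < W) on D(U)={2,4,6,7} D(W)={5,7}: U {2,4,6,7}->{2,4,6}
Constraint 3 (U != Y) on D(U)={2,4,6} D(Y)={3,4,5,6}: no change
So after constraint 3: D(W)={5,7}, size = 2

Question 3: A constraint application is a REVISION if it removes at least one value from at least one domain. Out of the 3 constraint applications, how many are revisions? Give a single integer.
Constraint 1 (Y < W) on D(Y)={3,4,5,6,7} D(W)={1,3,5,7}: Y {3,4,5,6,7}->{3,4,5,6}; W {1,3,5,7}->{5,7} => REVISION
Constraint 2 (U < W) on D(U)={2,4,6,7} D(W)={5,7}: U {2,4,6,7}->{2,4,6} => REVISION
Constraint 3 (U != Y) on D(U)={2,4,6} D(Y)={3,4,5,6}: no change => not a revision
Total revisions = 2

Answer: 2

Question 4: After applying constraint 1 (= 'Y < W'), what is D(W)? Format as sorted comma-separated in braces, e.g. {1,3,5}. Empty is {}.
Answer: {5,7}

Derivation:
Constraint 1 (Y < W) on D(Y)={3,4,5,6,7} D(W)={1,3,5,7}: Y {3,4,5,6,7}->{3,4,5,6}; W {1,3,5,7}->{5,7}
So after constraint 1: D(W) = {5,7}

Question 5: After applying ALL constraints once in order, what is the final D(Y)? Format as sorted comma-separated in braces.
Answer: {3,4,5,6}

Derivation:
Constraint 1 (Y < W) on D(Y)={3,4,5,6,7} D(W)={1,3,5,7}: Y {3,4,5,6,7}->{3,4,5,6}; W {1,3,5,7}->{5,7}
Constraint 2 (U < W) on D(U)={2,4,6,7} D(W)={5,7}: U {2,4,6,7}->{2,4,6}
Constraint 3 (U != Y) on D(U)={2,4,6} D(Y)={3,4,5,6}: no change
So after all 3 constraints: D(Y) = {3,4,5,6}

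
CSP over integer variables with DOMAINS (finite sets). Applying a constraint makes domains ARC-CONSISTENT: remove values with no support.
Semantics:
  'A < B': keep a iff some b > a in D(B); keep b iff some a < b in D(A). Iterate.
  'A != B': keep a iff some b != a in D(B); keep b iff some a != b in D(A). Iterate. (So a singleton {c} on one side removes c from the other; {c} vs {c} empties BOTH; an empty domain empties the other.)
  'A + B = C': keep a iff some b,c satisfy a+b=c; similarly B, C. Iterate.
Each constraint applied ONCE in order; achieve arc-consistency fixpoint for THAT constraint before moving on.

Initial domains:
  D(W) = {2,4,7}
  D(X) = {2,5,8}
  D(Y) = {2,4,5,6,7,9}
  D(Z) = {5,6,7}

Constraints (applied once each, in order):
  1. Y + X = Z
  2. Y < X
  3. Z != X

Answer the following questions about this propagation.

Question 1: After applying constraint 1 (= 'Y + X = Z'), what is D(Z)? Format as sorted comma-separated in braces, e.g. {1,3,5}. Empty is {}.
Constraint 1 (Y + X = Z) on D(Y)={2,4,5,6,7,9} D(X)={2,5,8} D(Z)={5,6,7}: Y {2,4,5,6,7,9}->{2,4,5}; X {2,5,8}->{2,5}; Z {5,6,7}->{6,7}
So after constraint 1: D(Z) = {6,7}

Answer: {6,7}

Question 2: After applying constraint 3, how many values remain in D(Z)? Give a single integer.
Answer: 2

Derivation:
Constraint 1 (Y + X = Z) on D(Y)={2,4,5,6,7,9} D(X)={2,5,8} D(Z)={5,6,7}: Y {2,4,5,6,7,9}->{2,4,5}; X {2,5,8}->{2,5}; Z {5,6,7}->{6,7}
Constraint 2 (Y < X) on D(Y)={2,4,5} D(X)={2,5}: Y {2,4,5}->{2,4}; X {2,5}->{5}
Constraint 3 (Z != X) on D(Z)={6,7} D(X)={5}: no change
So after constraint 3: D(Z)={6,7}, size = 2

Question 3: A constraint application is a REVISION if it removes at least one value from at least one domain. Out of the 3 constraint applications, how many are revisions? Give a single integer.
Constraint 1 (Y + X = Z) on D(Y)={2,4,5,6,7,9} D(X)={2,5,8} D(Z)={5,6,7}: Y {2,4,5,6,7,9}->{2,4,5}; X {2,5,8}->{2,5}; Z {5,6,7}->{6,7} => REVISION
Constraint 2 (Y < X) on D(Y)={2,4,5} D(X)={2,5}: Y {2,4,5}->{2,4}; X {2,5}->{5} => REVISION
Constraint 3 (Z != X) on D(Z)={6,7} D(X)={5}: no change => not a revision
Total revisions = 2

Answer: 2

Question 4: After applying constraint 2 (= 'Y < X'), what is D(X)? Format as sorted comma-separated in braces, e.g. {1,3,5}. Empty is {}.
Constraint 1 (Y + X = Z) on D(Y)={2,4,5,6,7,9} D(X)={2,5,8} D(Z)={5,6,7}: Y {2,4,5,6,7,9}->{2,4,5}; X {2,5,8}->{2,5}; Z {5,6,7}->{6,7}
Constraint 2 (Y < X) on D(Y)={2,4,5} D(X)={2,5}: Y {2,4,5}->{2,4}; X {2,5}->{5}
So after constraint 2: D(X) = {5}

Answer: {5}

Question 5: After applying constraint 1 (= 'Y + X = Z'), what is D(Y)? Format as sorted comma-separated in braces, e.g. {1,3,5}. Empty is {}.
Constraint 1 (Y + X = Z) on D(Y)={2,4,5,6,7,9} D(X)={2,5,8} D(Z)={5,6,7}: Y {2,4,5,6,7,9}->{2,4,5}; X {2,5,8}->{2,5}; Z {5,6,7}->{6,7}
So after constraint 1: D(Y) = {2,4,5}

Answer: {2,4,5}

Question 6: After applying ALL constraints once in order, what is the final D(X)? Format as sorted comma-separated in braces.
Constraint 1 (Y + X = Z) on D(Y)={2,4,5,6,7,9} D(X)={2,5,8} D(Z)={5,6,7}: Y {2,4,5,6,7,9}->{2,4,5}; X {2,5,8}->{2,5}; Z {5,6,7}->{6,7}
Constraint 2 (Y < X) on D(Y)={2,4,5} D(X)={2,5}: Y {2,4,5}->{2,4}; X {2,5}->{5}
Constraint 3 (Z != X) on D(Z)={6,7} D(X)={5}: no change
So after all 3 constraints: D(X) = {5}

Answer: {5}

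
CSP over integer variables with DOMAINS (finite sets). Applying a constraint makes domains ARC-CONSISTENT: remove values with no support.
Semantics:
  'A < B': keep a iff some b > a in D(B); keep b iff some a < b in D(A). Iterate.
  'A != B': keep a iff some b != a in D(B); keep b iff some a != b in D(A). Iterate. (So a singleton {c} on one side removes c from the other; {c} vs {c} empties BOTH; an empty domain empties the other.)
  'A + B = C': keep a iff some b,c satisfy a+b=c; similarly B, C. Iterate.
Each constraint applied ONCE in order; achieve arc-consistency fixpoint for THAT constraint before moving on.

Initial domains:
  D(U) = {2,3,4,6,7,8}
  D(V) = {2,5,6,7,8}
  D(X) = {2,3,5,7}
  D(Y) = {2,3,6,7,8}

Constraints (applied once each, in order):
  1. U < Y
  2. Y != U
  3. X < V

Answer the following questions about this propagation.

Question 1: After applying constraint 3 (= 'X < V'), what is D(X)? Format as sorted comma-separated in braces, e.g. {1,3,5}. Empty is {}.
Constraint 1 (U < Y) on D(U)={2,3,4,6,7,8} D(Y)={2,3,6,7,8}: U {2,3,4,6,7,8}->{2,3,4,6,7}; Y {2,3,6,7,8}->{3,6,7,8}
Constraint 2 (Y != U) on D(Y)={3,6,7,8} D(U)={2,3,4,6,7}: no change
Constraint 3 (X < V) on D(X)={2,3,5,7} D(V)={2,5,6,7,8}: V {2,5,6,7,8}->{5,6,7,8}
So after constraint 3: D(X) = {2,3,5,7}

Answer: {2,3,5,7}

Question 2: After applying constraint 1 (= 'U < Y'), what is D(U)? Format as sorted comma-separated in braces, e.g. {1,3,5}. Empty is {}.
Answer: {2,3,4,6,7}

Derivation:
Constraint 1 (U < Y) on D(U)={2,3,4,6,7,8} D(Y)={2,3,6,7,8}: U {2,3,4,6,7,8}->{2,3,4,6,7}; Y {2,3,6,7,8}->{3,6,7,8}
So after constraint 1: D(U) = {2,3,4,6,7}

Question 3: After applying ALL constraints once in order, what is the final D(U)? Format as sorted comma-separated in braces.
Answer: {2,3,4,6,7}

Derivation:
Constraint 1 (U < Y) on D(U)={2,3,4,6,7,8} D(Y)={2,3,6,7,8}: U {2,3,4,6,7,8}->{2,3,4,6,7}; Y {2,3,6,7,8}->{3,6,7,8}
Constraint 2 (Y != U) on D(Y)={3,6,7,8} D(U)={2,3,4,6,7}: no change
Constraint 3 (X < V) on D(X)={2,3,5,7} D(V)={2,5,6,7,8}: V {2,5,6,7,8}->{5,6,7,8}
So after all 3 constraints: D(U) = {2,3,4,6,7}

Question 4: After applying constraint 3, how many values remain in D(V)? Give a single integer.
Constraint 1 (U < Y) on D(U)={2,3,4,6,7,8} D(Y)={2,3,6,7,8}: U {2,3,4,6,7,8}->{2,3,4,6,7}; Y {2,3,6,7,8}->{3,6,7,8}
Constraint 2 (Y != U) on D(Y)={3,6,7,8} D(U)={2,3,4,6,7}: no change
Constraint 3 (X < V) on D(X)={2,3,5,7} D(V)={2,5,6,7,8}: V {2,5,6,7,8}->{5,6,7,8}
So after constraint 3: D(V)={5,6,7,8}, size = 4

Answer: 4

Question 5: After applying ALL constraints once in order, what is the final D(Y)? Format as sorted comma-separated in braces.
Constraint 1 (U < Y) on D(U)={2,3,4,6,7,8} D(Y)={2,3,6,7,8}: U {2,3,4,6,7,8}->{2,3,4,6,7}; Y {2,3,6,7,8}->{3,6,7,8}
Constraint 2 (Y != U) on D(Y)={3,6,7,8} D(U)={2,3,4,6,7}: no change
Constraint 3 (X < V) on D(X)={2,3,5,7} D(V)={2,5,6,7,8}: V {2,5,6,7,8}->{5,6,7,8}
So after all 3 constraints: D(Y) = {3,6,7,8}

Answer: {3,6,7,8}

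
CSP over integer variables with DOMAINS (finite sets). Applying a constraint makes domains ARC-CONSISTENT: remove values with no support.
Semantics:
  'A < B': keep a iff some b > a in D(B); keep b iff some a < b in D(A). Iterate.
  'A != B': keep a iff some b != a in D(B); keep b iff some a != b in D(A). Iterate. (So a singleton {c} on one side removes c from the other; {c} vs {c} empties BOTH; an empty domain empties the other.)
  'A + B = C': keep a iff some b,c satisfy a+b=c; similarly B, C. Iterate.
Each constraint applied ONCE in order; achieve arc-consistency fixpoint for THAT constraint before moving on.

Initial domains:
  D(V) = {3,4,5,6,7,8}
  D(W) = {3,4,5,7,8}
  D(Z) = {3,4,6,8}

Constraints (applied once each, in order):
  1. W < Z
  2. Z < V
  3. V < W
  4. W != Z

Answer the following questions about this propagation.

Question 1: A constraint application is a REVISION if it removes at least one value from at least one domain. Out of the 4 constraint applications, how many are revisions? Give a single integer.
Constraint 1 (W < Z) on D(W)={3,4,5,7,8} D(Z)={3,4,6,8}: W {3,4,5,7,8}->{3,4,5,7}; Z {3,4,6,8}->{4,6,8} => REVISION
Constraint 2 (Z < V) on D(Z)={4,6,8} D(V)={3,4,5,6,7,8}: Z {4,6,8}->{4,6}; V {3,4,5,6,7,8}->{5,6,7,8} => REVISION
Constraint 3 (V < W) on D(V)={5,6,7,8} D(W)={3,4,5,7}: V {5,6,7,8}->{5,6}; W {3,4,5,7}->{7} => REVISION
Constraint 4 (W != Z) on D(W)={7} D(Z)={4,6}: no change => not a revision
Total revisions = 3

Answer: 3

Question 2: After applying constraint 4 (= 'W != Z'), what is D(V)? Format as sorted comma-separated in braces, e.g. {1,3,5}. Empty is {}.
Constraint 1 (W < Z) on D(W)={3,4,5,7,8} D(Z)={3,4,6,8}: W {3,4,5,7,8}->{3,4,5,7}; Z {3,4,6,8}->{4,6,8}
Constraint 2 (Z < V) on D(Z)={4,6,8} D(V)={3,4,5,6,7,8}: Z {4,6,8}->{4,6}; V {3,4,5,6,7,8}->{5,6,7,8}
Constraint 3 (V < W) on D(V)={5,6,7,8} D(W)={3,4,5,7}: V {5,6,7,8}->{5,6}; W {3,4,5,7}->{7}
Constraint 4 (W != Z) on D(W)={7} D(Z)={4,6}: no change
So after constraint 4: D(V) = {5,6}

Answer: {5,6}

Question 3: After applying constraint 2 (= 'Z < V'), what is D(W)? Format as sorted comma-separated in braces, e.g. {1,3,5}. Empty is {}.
Answer: {3,4,5,7}

Derivation:
Constraint 1 (W < Z) on D(W)={3,4,5,7,8} D(Z)={3,4,6,8}: W {3,4,5,7,8}->{3,4,5,7}; Z {3,4,6,8}->{4,6,8}
Constraint 2 (Z < V) on D(Z)={4,6,8} D(V)={3,4,5,6,7,8}: Z {4,6,8}->{4,6}; V {3,4,5,6,7,8}->{5,6,7,8}
So after constraint 2: D(W) = {3,4,5,7}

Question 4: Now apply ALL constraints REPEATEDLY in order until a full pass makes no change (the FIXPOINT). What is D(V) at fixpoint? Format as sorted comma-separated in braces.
pass 0 (initial): D(V)={3,4,5,6,7,8}
pass 1: V {3,4,5,6,7,8}->{5,6}; W {3,4,5,7,8}->{7}; Z {3,4,6,8}->{4,6}
pass 2: V {5,6}->{}; W {7}->{}; Z {4,6}->{}
pass 3: no change
Fixpoint after 3 passes: D(V) = {}

Answer: {}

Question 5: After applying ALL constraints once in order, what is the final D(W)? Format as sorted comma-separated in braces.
Answer: {7}

Derivation:
Constraint 1 (W < Z) on D(W)={3,4,5,7,8} D(Z)={3,4,6,8}: W {3,4,5,7,8}->{3,4,5,7}; Z {3,4,6,8}->{4,6,8}
Constraint 2 (Z < V) on D(Z)={4,6,8} D(V)={3,4,5,6,7,8}: Z {4,6,8}->{4,6}; V {3,4,5,6,7,8}->{5,6,7,8}
Constraint 3 (V < W) on D(V)={5,6,7,8} D(W)={3,4,5,7}: V {5,6,7,8}->{5,6}; W {3,4,5,7}->{7}
Constraint 4 (W != Z) on D(W)={7} D(Z)={4,6}: no change
So after all 4 constraints: D(W) = {7}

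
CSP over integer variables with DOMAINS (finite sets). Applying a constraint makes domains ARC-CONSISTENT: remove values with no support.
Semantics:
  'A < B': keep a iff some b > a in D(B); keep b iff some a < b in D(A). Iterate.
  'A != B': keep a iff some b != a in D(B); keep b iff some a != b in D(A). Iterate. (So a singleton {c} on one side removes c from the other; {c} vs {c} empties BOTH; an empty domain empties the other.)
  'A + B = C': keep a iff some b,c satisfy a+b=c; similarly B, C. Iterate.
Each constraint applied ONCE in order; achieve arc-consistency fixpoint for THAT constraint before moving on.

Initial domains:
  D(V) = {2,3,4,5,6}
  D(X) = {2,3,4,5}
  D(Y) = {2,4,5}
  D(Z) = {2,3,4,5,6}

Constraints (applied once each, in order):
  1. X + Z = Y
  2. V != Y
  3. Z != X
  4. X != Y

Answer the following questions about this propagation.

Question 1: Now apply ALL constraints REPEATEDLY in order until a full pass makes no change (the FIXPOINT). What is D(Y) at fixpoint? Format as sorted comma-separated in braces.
pass 0 (initial): D(Y)={2,4,5}
pass 1: X {2,3,4,5}->{2,3}; Y {2,4,5}->{4,5}; Z {2,3,4,5,6}->{2,3}
pass 2: no change
Fixpoint after 2 passes: D(Y) = {4,5}

Answer: {4,5}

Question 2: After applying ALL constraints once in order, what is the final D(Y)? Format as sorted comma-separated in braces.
Answer: {4,5}

Derivation:
Constraint 1 (X + Z = Y) on D(X)={2,3,4,5} D(Z)={2,3,4,5,6} D(Y)={2,4,5}: X {2,3,4,5}->{2,3}; Z {2,3,4,5,6}->{2,3}; Y {2,4,5}->{4,5}
Constraint 2 (V != Y) on D(V)={2,3,4,5,6} D(Y)={4,5}: no change
Constraint 3 (Z != X) on D(Z)={2,3} D(X)={2,3}: no change
Constraint 4 (X != Y) on D(X)={2,3} D(Y)={4,5}: no change
So after all 4 constraints: D(Y) = {4,5}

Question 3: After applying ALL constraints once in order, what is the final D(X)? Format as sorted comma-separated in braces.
Constraint 1 (X + Z = Y) on D(X)={2,3,4,5} D(Z)={2,3,4,5,6} D(Y)={2,4,5}: X {2,3,4,5}->{2,3}; Z {2,3,4,5,6}->{2,3}; Y {2,4,5}->{4,5}
Constraint 2 (V != Y) on D(V)={2,3,4,5,6} D(Y)={4,5}: no change
Constraint 3 (Z != X) on D(Z)={2,3} D(X)={2,3}: no change
Constraint 4 (X != Y) on D(X)={2,3} D(Y)={4,5}: no change
So after all 4 constraints: D(X) = {2,3}

Answer: {2,3}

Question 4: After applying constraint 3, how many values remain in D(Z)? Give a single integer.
Answer: 2

Derivation:
Constraint 1 (X + Z = Y) on D(X)={2,3,4,5} D(Z)={2,3,4,5,6} D(Y)={2,4,5}: X {2,3,4,5}->{2,3}; Z {2,3,4,5,6}->{2,3}; Y {2,4,5}->{4,5}
Constraint 2 (V != Y) on D(V)={2,3,4,5,6} D(Y)={4,5}: no change
Constraint 3 (Z != X) on D(Z)={2,3} D(X)={2,3}: no change
So after constraint 3: D(Z)={2,3}, size = 2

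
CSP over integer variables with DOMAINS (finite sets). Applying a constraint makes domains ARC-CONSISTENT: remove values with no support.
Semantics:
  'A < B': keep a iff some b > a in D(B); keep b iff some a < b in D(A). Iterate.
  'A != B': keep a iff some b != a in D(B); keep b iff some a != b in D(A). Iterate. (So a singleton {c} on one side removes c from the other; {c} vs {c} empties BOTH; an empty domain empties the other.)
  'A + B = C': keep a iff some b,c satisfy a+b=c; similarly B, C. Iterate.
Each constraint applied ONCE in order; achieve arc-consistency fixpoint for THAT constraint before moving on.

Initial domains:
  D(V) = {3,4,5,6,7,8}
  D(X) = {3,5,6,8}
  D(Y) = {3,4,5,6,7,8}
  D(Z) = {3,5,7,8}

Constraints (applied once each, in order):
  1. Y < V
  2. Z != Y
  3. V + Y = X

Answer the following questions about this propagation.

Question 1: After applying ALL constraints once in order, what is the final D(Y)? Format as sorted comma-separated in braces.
Answer: {3,4}

Derivation:
Constraint 1 (Y < V) on D(Y)={3,4,5,6,7,8} D(V)={3,4,5,6,7,8}: Y {3,4,5,6,7,8}->{3,4,5,6,7}; V {3,4,5,6,7,8}->{4,5,6,7,8}
Constraint 2 (Z != Y) on D(Z)={3,5,7,8} D(Y)={3,4,5,6,7}: no change
Constraint 3 (V + Y = X) on D(V)={4,5,6,7,8} D(Y)={3,4,5,6,7} D(X)={3,5,6,8}: V {4,5,6,7,8}->{4,5}; Y {3,4,5,6,7}->{3,4}; X {3,5,6,8}->{8}
So after all 3 constraints: D(Y) = {3,4}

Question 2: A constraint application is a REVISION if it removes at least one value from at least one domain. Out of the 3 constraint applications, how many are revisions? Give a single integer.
Constraint 1 (Y < V) on D(Y)={3,4,5,6,7,8} D(V)={3,4,5,6,7,8}: Y {3,4,5,6,7,8}->{3,4,5,6,7}; V {3,4,5,6,7,8}->{4,5,6,7,8} => REVISION
Constraint 2 (Z != Y) on D(Z)={3,5,7,8} D(Y)={3,4,5,6,7}: no change => not a revision
Constraint 3 (V + Y = X) on D(V)={4,5,6,7,8} D(Y)={3,4,5,6,7} D(X)={3,5,6,8}: V {4,5,6,7,8}->{4,5}; Y {3,4,5,6,7}->{3,4}; X {3,5,6,8}->{8} => REVISION
Total revisions = 2

Answer: 2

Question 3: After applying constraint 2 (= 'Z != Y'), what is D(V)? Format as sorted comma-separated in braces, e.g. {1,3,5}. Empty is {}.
Answer: {4,5,6,7,8}

Derivation:
Constraint 1 (Y < V) on D(Y)={3,4,5,6,7,8} D(V)={3,4,5,6,7,8}: Y {3,4,5,6,7,8}->{3,4,5,6,7}; V {3,4,5,6,7,8}->{4,5,6,7,8}
Constraint 2 (Z != Y) on D(Z)={3,5,7,8} D(Y)={3,4,5,6,7}: no change
So after constraint 2: D(V) = {4,5,6,7,8}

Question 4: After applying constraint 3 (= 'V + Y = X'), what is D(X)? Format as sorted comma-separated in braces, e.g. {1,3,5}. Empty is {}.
Answer: {8}

Derivation:
Constraint 1 (Y < V) on D(Y)={3,4,5,6,7,8} D(V)={3,4,5,6,7,8}: Y {3,4,5,6,7,8}->{3,4,5,6,7}; V {3,4,5,6,7,8}->{4,5,6,7,8}
Constraint 2 (Z != Y) on D(Z)={3,5,7,8} D(Y)={3,4,5,6,7}: no change
Constraint 3 (V + Y = X) on D(V)={4,5,6,7,8} D(Y)={3,4,5,6,7} D(X)={3,5,6,8}: V {4,5,6,7,8}->{4,5}; Y {3,4,5,6,7}->{3,4}; X {3,5,6,8}->{8}
So after constraint 3: D(X) = {8}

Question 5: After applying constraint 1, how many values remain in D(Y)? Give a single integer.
Answer: 5

Derivation:
Constraint 1 (Y < V) on D(Y)={3,4,5,6,7,8} D(V)={3,4,5,6,7,8}: Y {3,4,5,6,7,8}->{3,4,5,6,7}; V {3,4,5,6,7,8}->{4,5,6,7,8}
So after constraint 1: D(Y)={3,4,5,6,7}, size = 5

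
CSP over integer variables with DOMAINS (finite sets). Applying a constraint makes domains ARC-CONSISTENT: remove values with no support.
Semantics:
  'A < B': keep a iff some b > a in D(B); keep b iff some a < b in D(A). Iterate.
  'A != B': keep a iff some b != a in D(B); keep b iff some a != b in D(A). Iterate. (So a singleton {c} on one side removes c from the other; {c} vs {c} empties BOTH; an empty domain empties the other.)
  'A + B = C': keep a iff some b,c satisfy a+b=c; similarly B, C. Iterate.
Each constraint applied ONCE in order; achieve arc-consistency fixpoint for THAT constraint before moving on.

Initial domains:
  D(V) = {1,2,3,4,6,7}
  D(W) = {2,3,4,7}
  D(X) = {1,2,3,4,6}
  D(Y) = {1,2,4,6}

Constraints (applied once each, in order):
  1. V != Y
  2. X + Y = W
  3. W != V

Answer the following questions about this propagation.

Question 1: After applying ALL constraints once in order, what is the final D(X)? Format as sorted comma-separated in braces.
Constraint 1 (V != Y) on D(V)={1,2,3,4,6,7} D(Y)={1,2,4,6}: no change
Constraint 2 (X + Y = W) on D(X)={1,2,3,4,6} D(Y)={1,2,4,6} D(W)={2,3,4,7}: X {1,2,3,4,6}->{1,2,3,6}
Constraint 3 (W != V) on D(W)={2,3,4,7} D(V)={1,2,3,4,6,7}: no change
So after all 3 constraints: D(X) = {1,2,3,6}

Answer: {1,2,3,6}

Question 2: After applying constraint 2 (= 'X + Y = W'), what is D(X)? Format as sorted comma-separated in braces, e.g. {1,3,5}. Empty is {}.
Answer: {1,2,3,6}

Derivation:
Constraint 1 (V != Y) on D(V)={1,2,3,4,6,7} D(Y)={1,2,4,6}: no change
Constraint 2 (X + Y = W) on D(X)={1,2,3,4,6} D(Y)={1,2,4,6} D(W)={2,3,4,7}: X {1,2,3,4,6}->{1,2,3,6}
So after constraint 2: D(X) = {1,2,3,6}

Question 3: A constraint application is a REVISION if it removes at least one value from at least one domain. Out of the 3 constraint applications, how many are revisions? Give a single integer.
Answer: 1

Derivation:
Constraint 1 (V != Y) on D(V)={1,2,3,4,6,7} D(Y)={1,2,4,6}: no change => not a revision
Constraint 2 (X + Y = W) on D(X)={1,2,3,4,6} D(Y)={1,2,4,6} D(W)={2,3,4,7}: X {1,2,3,4,6}->{1,2,3,6} => REVISION
Constraint 3 (W != V) on D(W)={2,3,4,7} D(V)={1,2,3,4,6,7}: no change => not a revision
Total revisions = 1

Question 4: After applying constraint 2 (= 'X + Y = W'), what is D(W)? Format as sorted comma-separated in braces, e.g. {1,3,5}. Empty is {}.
Answer: {2,3,4,7}

Derivation:
Constraint 1 (V != Y) on D(V)={1,2,3,4,6,7} D(Y)={1,2,4,6}: no change
Constraint 2 (X + Y = W) on D(X)={1,2,3,4,6} D(Y)={1,2,4,6} D(W)={2,3,4,7}: X {1,2,3,4,6}->{1,2,3,6}
So after constraint 2: D(W) = {2,3,4,7}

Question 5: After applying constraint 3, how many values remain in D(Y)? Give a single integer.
Answer: 4

Derivation:
Constraint 1 (V != Y) on D(V)={1,2,3,4,6,7} D(Y)={1,2,4,6}: no change
Constraint 2 (X + Y = W) on D(X)={1,2,3,4,6} D(Y)={1,2,4,6} D(W)={2,3,4,7}: X {1,2,3,4,6}->{1,2,3,6}
Constraint 3 (W != V) on D(W)={2,3,4,7} D(V)={1,2,3,4,6,7}: no change
So after constraint 3: D(Y)={1,2,4,6}, size = 4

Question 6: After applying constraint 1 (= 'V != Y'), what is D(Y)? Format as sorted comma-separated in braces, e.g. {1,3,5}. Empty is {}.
Answer: {1,2,4,6}

Derivation:
Constraint 1 (V != Y) on D(V)={1,2,3,4,6,7} D(Y)={1,2,4,6}: no change
So after constraint 1: D(Y) = {1,2,4,6}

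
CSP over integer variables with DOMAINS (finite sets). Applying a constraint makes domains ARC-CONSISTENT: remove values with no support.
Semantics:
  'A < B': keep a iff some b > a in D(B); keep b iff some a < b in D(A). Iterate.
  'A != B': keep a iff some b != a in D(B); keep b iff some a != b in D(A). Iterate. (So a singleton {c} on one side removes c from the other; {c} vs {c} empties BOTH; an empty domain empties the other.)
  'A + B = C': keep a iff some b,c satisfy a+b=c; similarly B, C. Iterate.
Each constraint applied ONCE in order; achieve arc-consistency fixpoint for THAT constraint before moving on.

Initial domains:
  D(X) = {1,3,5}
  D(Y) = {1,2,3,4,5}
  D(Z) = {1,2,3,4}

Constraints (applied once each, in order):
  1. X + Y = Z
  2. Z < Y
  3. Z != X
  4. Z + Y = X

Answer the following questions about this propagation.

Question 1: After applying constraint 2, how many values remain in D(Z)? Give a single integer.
Constraint 1 (X + Y = Z) on D(X)={1,3,5} D(Y)={1,2,3,4,5} D(Z)={1,2,3,4}: X {1,3,5}->{1,3}; Y {1,2,3,4,5}->{1,2,3}; Z {1,2,3,4}->{2,3,4}
Constraint 2 (Z < Y) on D(Z)={2,3,4} D(Y)={1,2,3}: Z {2,3,4}->{2}; Y {1,2,3}->{3}
So after constraint 2: D(Z)={2}, size = 1

Answer: 1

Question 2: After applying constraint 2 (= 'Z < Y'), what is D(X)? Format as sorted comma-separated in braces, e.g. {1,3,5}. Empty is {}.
Answer: {1,3}

Derivation:
Constraint 1 (X + Y = Z) on D(X)={1,3,5} D(Y)={1,2,3,4,5} D(Z)={1,2,3,4}: X {1,3,5}->{1,3}; Y {1,2,3,4,5}->{1,2,3}; Z {1,2,3,4}->{2,3,4}
Constraint 2 (Z < Y) on D(Z)={2,3,4} D(Y)={1,2,3}: Z {2,3,4}->{2}; Y {1,2,3}->{3}
So after constraint 2: D(X) = {1,3}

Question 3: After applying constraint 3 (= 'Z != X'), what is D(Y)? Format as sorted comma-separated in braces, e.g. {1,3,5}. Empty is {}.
Constraint 1 (X + Y = Z) on D(X)={1,3,5} D(Y)={1,2,3,4,5} D(Z)={1,2,3,4}: X {1,3,5}->{1,3}; Y {1,2,3,4,5}->{1,2,3}; Z {1,2,3,4}->{2,3,4}
Constraint 2 (Z < Y) on D(Z)={2,3,4} D(Y)={1,2,3}: Z {2,3,4}->{2}; Y {1,2,3}->{3}
Constraint 3 (Z != X) on D(Z)={2} D(X)={1,3}: no change
So after constraint 3: D(Y) = {3}

Answer: {3}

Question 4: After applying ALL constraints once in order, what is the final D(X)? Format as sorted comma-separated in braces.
Constraint 1 (X + Y = Z) on D(X)={1,3,5} D(Y)={1,2,3,4,5} D(Z)={1,2,3,4}: X {1,3,5}->{1,3}; Y {1,2,3,4,5}->{1,2,3}; Z {1,2,3,4}->{2,3,4}
Constraint 2 (Z < Y) on D(Z)={2,3,4} D(Y)={1,2,3}: Z {2,3,4}->{2}; Y {1,2,3}->{3}
Constraint 3 (Z != X) on D(Z)={2} D(X)={1,3}: no change
Constraint 4 (Z + Y = X) on D(Z)={2} D(Y)={3} D(X)={1,3}: Z {2}->{}; Y {3}->{}; X {1,3}->{}
So after all 4 constraints: D(X) = {}

Answer: {}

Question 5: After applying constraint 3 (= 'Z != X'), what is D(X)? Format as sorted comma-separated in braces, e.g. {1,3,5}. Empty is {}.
Answer: {1,3}

Derivation:
Constraint 1 (X + Y = Z) on D(X)={1,3,5} D(Y)={1,2,3,4,5} D(Z)={1,2,3,4}: X {1,3,5}->{1,3}; Y {1,2,3,4,5}->{1,2,3}; Z {1,2,3,4}->{2,3,4}
Constraint 2 (Z < Y) on D(Z)={2,3,4} D(Y)={1,2,3}: Z {2,3,4}->{2}; Y {1,2,3}->{3}
Constraint 3 (Z != X) on D(Z)={2} D(X)={1,3}: no change
So after constraint 3: D(X) = {1,3}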